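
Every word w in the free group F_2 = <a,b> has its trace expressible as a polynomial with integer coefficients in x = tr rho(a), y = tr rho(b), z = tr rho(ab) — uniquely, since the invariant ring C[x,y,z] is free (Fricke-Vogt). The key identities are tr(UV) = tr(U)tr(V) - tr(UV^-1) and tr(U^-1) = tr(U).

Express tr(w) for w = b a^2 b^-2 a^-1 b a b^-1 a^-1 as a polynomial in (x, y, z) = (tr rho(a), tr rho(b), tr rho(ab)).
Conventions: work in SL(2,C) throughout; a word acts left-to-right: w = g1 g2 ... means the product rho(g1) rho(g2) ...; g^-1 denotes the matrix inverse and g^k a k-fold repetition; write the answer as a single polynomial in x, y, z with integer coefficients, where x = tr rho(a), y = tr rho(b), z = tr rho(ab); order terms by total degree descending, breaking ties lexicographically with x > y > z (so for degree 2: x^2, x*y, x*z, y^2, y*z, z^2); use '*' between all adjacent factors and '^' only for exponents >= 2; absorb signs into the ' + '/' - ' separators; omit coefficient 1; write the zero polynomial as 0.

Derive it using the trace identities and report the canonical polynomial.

x^3*y^3*z^2 - 2*x^4*y^2*z - 2*x^2*y^4*z - 2*x^2*y^2*z^3 + x^5*y + 2*x^3*y^3 + 2*x^3*y*z^2 + x*y^5 + 2*x*y^3*z^2 + x*y*z^4 + 5*x^2*y^2*z - 5*x^3*y - 5*x*y^3 - 4*x*y*z^2 - x^2*z - y^2*z - z^3 + 5*x*y + 3*z

tr(a^2) = tr(a) * tr(a) - tr(1)   [square of a] = x^2 - 2
tr(a^3) = tr(a) * tr(a^2) - tr(a)   [square of a] = x^3 - 3*x
reduce: tr(a b a) = tr(a) * tr(b a) - tr(b)   [square of a] = x*z - y
so tr(a b a^2) = tr(a) * tr(a b a) - tr(a b)   [square of a] = x^2*z - x*y - z
tr(a b a^3) = tr(a) * tr(a b a^2) - tr(a b a)   [square of a] = x^3*z - x^2*y - 2*x*z + y
tr(b a b a) = tr(b a) * tr(b a) - tr(1)   [split at a repeated b] = z^2 - 2
tr(b a b) = tr(b) * tr(a b) - tr(a)   [square of b] = y*z - x
tr(b a b a^2) = tr(a) * tr(b a b a) - tr(b a b)   [square of a] = x*z^2 - y*z - x
tr(a b a^3 b) = tr(a) * tr(b a b a^2) - tr(b a b a)   [square of a] = x^2*z^2 - x*y*z - x^2 - z^2 + 2
so tr(b a^3 b^-1 a) = tr(a b a^3) * tr(b) - tr(a b a^3 b)   [inverse elimination on b] = x^3*y*z - x^2*y^2 - x^2*z^2 - x*y*z + x^2 + y^2 + z^2 - 2
reduce: tr(a^-1 b a^3 b^-1) = tr(b a^3 b^-1) * tr(a) - tr(b a^3 b^-1 a)   [inverse elimination on a] = -x^3*y*z + x^4 + x^2*y^2 + x^2*z^2 + x*y*z - 4*x^2 - y^2 - z^2 + 2
so tr(a^2 b^-2 a^-1 b a) = tr(a^-1 b a^3 b^-1) * tr(b) - tr(a^-1 b a^3)   [inverse elimination on b] = -x^3*y^2*z + x^4*y + x^2*y^3 + x^2*y*z^2 + x*y^2*z - 4*x^2*y - y^3 - y*z^2 - x*z + 3*y
reduce: tr(b^2) = tr(b) * tr(b) - tr(1)   [square of b] = y^2 - 2
so tr(b a^2 b) = tr(a) * tr(b^2 a) - tr(b^2)   [square of a] = x*y*z - x^2 - y^2 + 2
so tr(a b a^2 b a) = tr(a) * tr(b a^2 b a) - tr(b a^2 b)   [square of a] = x^2*z^2 - 2*x*y*z + y^2 - 2
tr(a b a^2 b a^2) = tr(a) * tr(a b a^2 b a) - tr(a b a^2 b)   [square of a] = x^3*z^2 - 2*x^2*y*z + x*y^2 - x*z^2 + y*z - x
reduce: tr(b a b a b a) = tr(a b) * tr(a b a b) - tr(a^-1 b^-1)   [split at a repeated a] = z^3 - 3*z
tr(b a b a b) = tr(b) * tr(a b a b) - tr(a b a)   [square of b] = y*z^2 - x*z - y
tr(b a^2 b a b a) = tr(a) * tr(b a b a b a) - tr(b a b a b)   [square of a] = x*z^3 - y*z^2 - 2*x*z + y
reduce: tr(b a b^2) = tr(b) * tr(a b^2) - tr(a b)   [square of b] = y^2*z - x*y - z
tr(b a^2 b a b) = tr(a) * tr(b a b^2 a) - tr(b a b^2)   [square of a] = x*y*z^2 - x^2*z - y^2*z + z
reduce: tr(a b a^2 b a^2 b) = tr(a) * tr(b a^2 b a b a) - tr(b a^2 b a b)   [square of a] = x^2*z^3 - 2*x*y*z^2 - x^2*z + y^2*z + x*y - z
reduce: tr(b a^2 b a^2 b^-1 a) = tr(a b a^2 b a^2) * tr(b) - tr(a b a^2 b a^2 b)   [inverse elimination on b] = x^3*y*z^2 - 2*x^2*y^2*z - x^2*z^3 + x*y^3 + x*y*z^2 + x^2*z - 2*x*y + z
reduce: tr(a b a^2 b^-1 a^-1 b a) = tr(b a^2 b a^2 b^-1) * tr(a) - tr(b a^2 b a^2 b^-1 a)   [inverse elimination on a] = -x^3*y*z^2 + x^4*z + 2*x^2*y^2*z + x^2*z^3 - x^3*y - x*y^3 - x*y*z^2 - 3*x^2*z + 3*x*y - z
so tr(a b a b a b a^2) = tr(a) * tr(a b a b a b a) - tr(a b a b a b)   [square of a] = x^2*z^3 - x*y*z^2 - 2*x^2*z - z^3 + x*y + 3*z
so tr(b a b a b a b a) = tr(a b a b a b) * tr(a b) - tr(b a b a)   [split at a repeated a] = z^4 - 4*z^2 + 2
so tr(b a b a b a b) = tr(b) * tr(a b a b a b) - tr(a b a b a)   [square of b] = y*z^3 - x*z^2 - 2*y*z + x
so tr(a b a b a b a^2 b) = tr(a) * tr(b a b a b a b a) - tr(b a b a b a b)   [square of a] = x*z^4 - y*z^3 - 3*x*z^2 + 2*y*z + x
tr(b a b a b a^2 b^-1 a) = tr(a b a b a b a^2) * tr(b) - tr(a b a b a b a^2 b)   [inverse elimination on b] = x^2*y*z^3 - x*y^2*z^2 - x*z^4 - 2*x^2*y*z + x*y^2 + 3*x*z^2 + y*z - x
tr(a b a^2 b^-1 a^-1 b a b) = tr(b a b a b a^2 b^-1) * tr(a) - tr(b a b a b a^2 b^-1 a)   [inverse elimination on a] = -x^2*y*z^3 + x^3*z^2 + x*y^2*z^2 + x*z^4 + x^2*y*z - x^3 - x*y^2 - 4*x*z^2 - y*z + 3*x
tr(b^-1 a^-1 b a b^-1 a b a^2) = tr(a b a^2 b^-1 a^-1 b a) * tr(b) - tr(a b a^2 b^-1 a^-1 b a b)   [inverse elimination on b] = -x^3*y^2*z^2 + x^4*y*z + 2*x^2*y^3*z + 2*x^2*y*z^3 - x^3*y^2 - x^3*z^2 - x*y^4 - 2*x*y^2*z^2 - x*z^4 - 4*x^2*y*z + x^3 + 4*x*y^2 + 4*x*z^2 - 3*x
tr(b a b^-1 a b a) = tr(a b a b a) * tr(b) - tr(a b a b a b)   [inverse elimination on b] = x*y*z^2 - y^2*z - z^3 - x*y + 3*z
tr(b a^2 b^-2 a^-1 b a b^-1 a) = tr(b^-1 a^-1 b a b^-1 a b a^2) * tr(b) - tr(b^-1 a^-1 b a b^-1 a b a^2 b)   [inverse elimination on b] = -x^3*y^3*z^2 + x^4*y^2*z + 2*x^2*y^4*z + 2*x^2*y^2*z^3 - x^3*y^3 - x^3*y*z^2 - x*y^5 - 2*x*y^3*z^2 - x*y*z^4 - 4*x^2*y^2*z + x^3*y + 4*x*y^3 + 3*x*y*z^2 + y^2*z + z^3 - 2*x*y - 3*z
tr(b a^2 b^-2 a^-1 b a b^-1 a^-1) = tr(b a^2 b^-2 a^-1 b a b^-1) * tr(a) - tr(b a^2 b^-2 a^-1 b a b^-1 a)   [inverse elimination on a] = x^3*y^3*z^2 - 2*x^4*y^2*z - 2*x^2*y^4*z - 2*x^2*y^2*z^3 + x^5*y + 2*x^3*y^3 + 2*x^3*y*z^2 + x*y^5 + 2*x*y^3*z^2 + x*y*z^4 + 5*x^2*y^2*z - 5*x^3*y - 5*x*y^3 - 4*x*y*z^2 - x^2*z - y^2*z - z^3 + 5*x*y + 3*z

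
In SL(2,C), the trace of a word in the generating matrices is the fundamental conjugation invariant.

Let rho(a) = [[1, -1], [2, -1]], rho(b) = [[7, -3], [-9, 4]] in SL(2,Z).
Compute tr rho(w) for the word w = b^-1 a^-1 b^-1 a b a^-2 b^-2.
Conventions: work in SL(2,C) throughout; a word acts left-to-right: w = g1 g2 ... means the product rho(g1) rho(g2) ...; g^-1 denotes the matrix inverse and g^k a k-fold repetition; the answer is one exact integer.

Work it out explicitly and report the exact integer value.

rho(b^-1) = [[4, 3], [9, 7]]
... * rho(a^-1) = [[-1, 1], [-2, 1]]  ->  [[-10, 7], [-23, 16]]
... * rho(b^-1) = [[4, 3], [9, 7]]  ->  [[23, 19], [52, 43]]
... * rho(a) = [[1, -1], [2, -1]]  ->  [[61, -42], [138, -95]]
... * rho(b) = [[7, -3], [-9, 4]]  ->  [[805, -351], [1821, -794]]
... * rho(a^-1) = [[-1, 1], [-2, 1]]  ->  [[-103, 454], [-233, 1027]]
... * rho(a^-1) = [[-1, 1], [-2, 1]]  ->  [[-805, 351], [-1821, 794]]
... * rho(b^-1) = [[4, 3], [9, 7]]  ->  [[-61, 42], [-138, 95]]
... * rho(b^-1) = [[4, 3], [9, 7]]  ->  [[134, 111], [303, 251]]
tr = 134 + 251 = 385

385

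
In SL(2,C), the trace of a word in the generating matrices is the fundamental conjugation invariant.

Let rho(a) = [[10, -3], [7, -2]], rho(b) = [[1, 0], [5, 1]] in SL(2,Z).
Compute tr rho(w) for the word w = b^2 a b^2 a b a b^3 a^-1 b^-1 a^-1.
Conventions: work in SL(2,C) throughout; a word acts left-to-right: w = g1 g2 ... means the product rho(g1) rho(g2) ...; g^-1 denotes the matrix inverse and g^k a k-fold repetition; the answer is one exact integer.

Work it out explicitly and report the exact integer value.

1450478

rho(b) = [[1, 0], [5, 1]]
... * rho(b) = [[1, 0], [5, 1]]  ->  [[1, 0], [10, 1]]
... * rho(a) = [[10, -3], [7, -2]]  ->  [[10, -3], [107, -32]]
... * rho(b) = [[1, 0], [5, 1]]  ->  [[-5, -3], [-53, -32]]
... * rho(b) = [[1, 0], [5, 1]]  ->  [[-20, -3], [-213, -32]]
... * rho(a) = [[10, -3], [7, -2]]  ->  [[-221, 66], [-2354, 703]]
... * rho(b) = [[1, 0], [5, 1]]  ->  [[109, 66], [1161, 703]]
... * rho(a) = [[10, -3], [7, -2]]  ->  [[1552, -459], [16531, -4889]]
... * rho(b) = [[1, 0], [5, 1]]  ->  [[-743, -459], [-7914, -4889]]
... * rho(b) = [[1, 0], [5, 1]]  ->  [[-3038, -459], [-32359, -4889]]
... * rho(b) = [[1, 0], [5, 1]]  ->  [[-5333, -459], [-56804, -4889]]
... * rho(a^-1) = [[-2, 3], [-7, 10]]  ->  [[13879, -20589], [147831, -219302]]
... * rho(b^-1) = [[1, 0], [-5, 1]]  ->  [[116824, -20589], [1244341, -219302]]
... * rho(a^-1) = [[-2, 3], [-7, 10]]  ->  [[-89525, 144582], [-953568, 1540003]]
tr = -89525 + 1540003 = 1450478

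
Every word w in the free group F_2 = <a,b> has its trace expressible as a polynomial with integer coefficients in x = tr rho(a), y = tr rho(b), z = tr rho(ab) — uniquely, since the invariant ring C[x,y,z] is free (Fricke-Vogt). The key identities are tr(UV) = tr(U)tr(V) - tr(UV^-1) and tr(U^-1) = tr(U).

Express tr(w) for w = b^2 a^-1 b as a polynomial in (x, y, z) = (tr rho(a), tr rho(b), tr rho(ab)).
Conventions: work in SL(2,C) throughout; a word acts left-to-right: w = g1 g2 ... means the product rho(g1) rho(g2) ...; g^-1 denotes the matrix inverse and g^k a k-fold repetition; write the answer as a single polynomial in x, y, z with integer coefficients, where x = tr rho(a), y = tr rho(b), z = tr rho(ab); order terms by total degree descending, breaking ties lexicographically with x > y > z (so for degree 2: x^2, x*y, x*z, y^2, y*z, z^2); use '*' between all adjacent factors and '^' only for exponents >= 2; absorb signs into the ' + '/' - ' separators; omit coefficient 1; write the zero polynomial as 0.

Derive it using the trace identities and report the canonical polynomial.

x*y^3 - y^2*z - 2*x*y + z

trace(b^2) = trace(b) * trace(b) - trace(1) = y^2 - 2
trace(b^3) = trace(b) * trace(b^2) - trace(b) = y^3 - 3*y
trace(a b^2) = trace(b) * trace(a b) - trace(a) = y*z - x
trace(b^3 a) = trace(b) * trace(a b^2) - trace(a b) = y^2*z - x*y - z
trace(b^2 a^-1 b) = trace(b^3) * trace(a) - trace(b^3 a) = x*y^3 - y^2*z - 2*x*y + z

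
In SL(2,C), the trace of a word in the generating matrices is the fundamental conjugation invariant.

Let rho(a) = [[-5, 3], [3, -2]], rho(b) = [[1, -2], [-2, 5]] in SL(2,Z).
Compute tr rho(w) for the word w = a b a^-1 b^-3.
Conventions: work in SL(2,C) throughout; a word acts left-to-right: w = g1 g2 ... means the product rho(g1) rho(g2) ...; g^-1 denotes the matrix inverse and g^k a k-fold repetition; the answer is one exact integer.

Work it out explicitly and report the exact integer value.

-11306

rho(a) = [[-5, 3], [3, -2]]
... * rho(b) = [[1, -2], [-2, 5]]  ->  [[-11, 25], [7, -16]]
... * rho(a^-1) = [[-2, -3], [-3, -5]]  ->  [[-53, -92], [34, 59]]
... * rho(b^-1) = [[5, 2], [2, 1]]  ->  [[-449, -198], [288, 127]]
... * rho(b^-1) = [[5, 2], [2, 1]]  ->  [[-2641, -1096], [1694, 703]]
... * rho(b^-1) = [[5, 2], [2, 1]]  ->  [[-15397, -6378], [9876, 4091]]
tr = -15397 + 4091 = -11306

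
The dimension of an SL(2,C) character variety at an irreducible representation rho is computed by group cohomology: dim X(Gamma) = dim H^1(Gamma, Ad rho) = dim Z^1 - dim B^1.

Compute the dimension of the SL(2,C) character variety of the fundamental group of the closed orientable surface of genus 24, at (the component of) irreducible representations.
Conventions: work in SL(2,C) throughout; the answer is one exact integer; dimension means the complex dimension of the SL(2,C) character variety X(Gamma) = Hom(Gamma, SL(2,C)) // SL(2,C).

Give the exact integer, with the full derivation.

138

Gamma = pi_1(Sigma_24) = < a_1, b_1, ..., a_24, b_24 | prod [a_i, b_i] > has 2g = 48 generators and 1 relator.
A cocycle assigns one sl_2 vector per generator subject to the relator condition d_2(z) = 0: dim of the unconstrained space is 3*2g = 144.
d_2 is surjective at irreducible rho (its cokernel H^2 is dual to H^0 = 0), so dim Z^1 = 144 - 3 = 141.
dim B^1 = 3 (coboundaries, injective at irreducible rho).
dim H^1 = 141 - 3 = 138 = dim X.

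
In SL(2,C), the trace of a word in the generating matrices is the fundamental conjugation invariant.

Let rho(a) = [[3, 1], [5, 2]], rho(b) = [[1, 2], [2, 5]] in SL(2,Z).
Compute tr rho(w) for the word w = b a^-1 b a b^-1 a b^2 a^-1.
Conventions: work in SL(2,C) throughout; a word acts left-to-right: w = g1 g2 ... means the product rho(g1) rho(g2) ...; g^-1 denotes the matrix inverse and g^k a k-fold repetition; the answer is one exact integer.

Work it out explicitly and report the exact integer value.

rho(b) = [[1, 2], [2, 5]]
... * rho(a^-1) = [[2, -1], [-5, 3]]  ->  [[-8, 5], [-21, 13]]
... * rho(b) = [[1, 2], [2, 5]]  ->  [[2, 9], [5, 23]]
... * rho(a) = [[3, 1], [5, 2]]  ->  [[51, 20], [130, 51]]
... * rho(b^-1) = [[5, -2], [-2, 1]]  ->  [[215, -82], [548, -209]]
... * rho(a) = [[3, 1], [5, 2]]  ->  [[235, 51], [599, 130]]
... * rho(b) = [[1, 2], [2, 5]]  ->  [[337, 725], [859, 1848]]
... * rho(b) = [[1, 2], [2, 5]]  ->  [[1787, 4299], [4555, 10958]]
... * rho(a^-1) = [[2, -1], [-5, 3]]  ->  [[-17921, 11110], [-45680, 28319]]
tr = -17921 + 28319 = 10398

10398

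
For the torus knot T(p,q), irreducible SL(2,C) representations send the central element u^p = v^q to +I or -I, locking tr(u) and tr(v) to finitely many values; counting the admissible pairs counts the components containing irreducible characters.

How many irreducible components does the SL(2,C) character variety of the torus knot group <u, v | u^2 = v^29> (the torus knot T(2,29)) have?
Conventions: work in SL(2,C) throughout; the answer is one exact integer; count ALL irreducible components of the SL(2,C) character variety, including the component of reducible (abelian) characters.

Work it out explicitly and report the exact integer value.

For T(2,29): irreducibility forces the central element u^2 = v^29 to one of +I, -I.
This locks tr(u) to 2*cos(pi*alpha/2), alpha in 1..1, and tr(v) to 2*cos(pi*beta/29), beta in 1..28, on each component of irreducible characters.
u^2 = (-1)^alpha I and v^29 = (-1)^beta I must agree, so alpha and beta have equal parity.
Counting: 1 odd alphas x 14 odd betas + 0 even alphas x 14 even betas = 14 + 0 = 14.
components with irreducible characters: 14; plus the single component of reducible (abelian) characters: total 15.

15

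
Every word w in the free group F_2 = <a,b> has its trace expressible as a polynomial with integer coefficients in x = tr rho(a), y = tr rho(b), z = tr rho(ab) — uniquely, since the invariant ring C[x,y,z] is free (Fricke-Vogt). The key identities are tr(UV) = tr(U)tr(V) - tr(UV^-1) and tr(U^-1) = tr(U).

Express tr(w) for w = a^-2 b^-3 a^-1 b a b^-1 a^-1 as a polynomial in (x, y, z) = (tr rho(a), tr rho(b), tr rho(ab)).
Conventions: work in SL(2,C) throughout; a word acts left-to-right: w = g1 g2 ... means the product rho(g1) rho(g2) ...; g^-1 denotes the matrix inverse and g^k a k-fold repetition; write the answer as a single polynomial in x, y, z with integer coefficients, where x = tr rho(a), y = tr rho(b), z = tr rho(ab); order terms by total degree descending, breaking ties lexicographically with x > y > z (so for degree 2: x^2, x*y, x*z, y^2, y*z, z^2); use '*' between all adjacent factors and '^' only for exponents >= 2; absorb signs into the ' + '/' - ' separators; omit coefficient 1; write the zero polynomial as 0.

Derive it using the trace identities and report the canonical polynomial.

apply: trace(a^-1) = trace(a) = x
trace(a^-1 b) = trace(b) * trace(a) - trace(b a) = x*y - z
trace(a^-1 b^-1) = trace(a^-1) * trace(b) - trace(a^-1 b) = z
apply: trace(b^-2 a^-1) = trace(a^-1 b^-1) * trace(b) - trace(a^-1) = y*z - x
apply: trace(b a b a) = trace(b a) * trace(b a) - trace(1) = z^2 - 2
use: trace(a^-1 b a b) = trace(b a b) * trace(a) - trace(b a b a) = x*y*z - x^2 - z^2 + 2
trace(b^-1 a^-1 b a) = trace(a^-1 b a) * trace(b) - trace(a^-1 b a b) = -x*y*z + x^2 + y^2 + z^2 - 2
trace(a^-1 b a b^-2) = trace(b^-1 a^-1 b a) * trace(b) - trace(b^-1 a^-1 b a b) = -x*y^2*z + x^2*y + y^3 + y*z^2 - 3*y
use: trace(b^-3 a^-1 b a) = trace(a^-1 b a b^-2) * trace(b) - trace(a^-1 b a b^-1) = -x*y^3*z + x^2*y^2 + y^4 + y^2*z^2 + x*y*z - x^2 - 4*y^2 - z^2 + 2
trace(b^-3 a^-1 b a^-1) = trace(b^-3 a^-1 b) * trace(a) - trace(b^-3 a^-1 b a) = x*y^3*z - x^2*y^2 - y^4 - y^2*z^2 + 4*y^2 + z^2 - 2
trace(a^-2 b^-3 a^-1 b) = trace(b^-3 a^-1 b a^-1) * trace(a) - trace(b^-3 a^-1 b) = x^2*y^3*z - x^3*y^2 - x*y^4 - x*y^2*z^2 + 4*x*y^2 + x*z^2 - y*z - x
apply: trace(a b a^-2 b^-1) = trace(b^-1 a b a^-1) * trace(a) - trace(b^-1 a b) = -x^2*y*z + x^3 + x*y^2 + x*z^2 - 3*x
trace(a b a^-2 b^-2) = trace(a b a^-2 b^-1) * trace(b) - trace(a b a^-2) = -x^2*y^2*z + x^3*y + x*y^3 + x*y*z^2 - 4*x*y + z
trace(a b a) = trace(a) * trace(b a) - trace(b) = x*z - y
trace(a b a b a) = trace(a) * trace(b a b a) - trace(b a b) = x*z^2 - y*z - x
trace(a b a b a b) = trace(a b) * trace(a b a b) - trace(a^-1 b^-1) = z^3 - 3*z
trace(b^-1 a b a b a) = trace(a b a b a) * trace(b) - trace(a b a b a b) = x*y*z^2 - y^2*z - z^3 - x*y + 3*z
apply: trace(b^-1 a b a b a^-1) = trace(b^-1 a b a b) * trace(a) - trace(b^-1 a b a b a) = -x*y*z^2 + x^2*z + y^2*z + z^3 - 3*z
use: trace(b^-2 a b a b a^-1) = trace(b^-1 a b a b a^-1) * trace(b) - trace(b^-1 a b a b a^-1 b) = -x*y^2*z^2 + x^2*y*z + y^3*z + y*z^3 - 4*y*z + x
trace(b^-1 a b a) = trace(a b a) * trace(b) - trace(a b a b) = x*y*z - y^2 - z^2 + 2
use: trace(a b a b a^-2 b^-2) = trace(b^-2 a b a b a^-1) * trace(a) - trace(b^-2 a b a b) = -x^2*y^2*z^2 + x^3*y*z + x*y^3*z + x*y*z^3 - 5*x*y*z + x^2 + y^2 + z^2 - 2
trace(b a b a b) = trace(b) * trace(a b a b) - trace(a b a) = y*z^2 - x*z - y
trace(b a b a b a^-1) = trace(b a b a b) * trace(a) - trace(b a b a b a) = x*y*z^2 - x^2*z - z^3 - x*y + 3*z
trace(a b a b a^-2 b) = trace(b a b a b a^-1) * trace(a) - trace(b a b a b) = x^2*y*z^2 - x^3*z - x*z^3 - x^2*y - y*z^2 + 4*x*z + y
apply: trace(a b a b a^-2 b^-1) = trace(a b a b a^-2) * trace(b) - trace(a b a b a^-2 b) = -x^2*y*z^2 + x^3*z + x*y^2*z + x*z^3 - 4*x*z + y
trace(b a b a^-2 b^-3 a) = trace(a b a b a^-2 b^-2) * trace(b) - trace(a b a b a^-2 b^-1) = -x^2*y^3*z^2 + x^3*y^2*z + x*y^4*z + x*y^2*z^3 + x^2*y*z^2 - x^3*z - 6*x*y^2*z - x*z^3 + x^2*y + y^3 + y*z^2 + 4*x*z - 3*y
apply: trace(a^-1 b^-3 a^-1 b a b a^-1) = trace(b a b a^-2 b^-3) * trace(a) - trace(b a b a^-2 b^-3 a) = x^2*y^3*z^2 - 2*x^3*y^2*z - x*y^4*z - x*y^2*z^3 + x^4*y + x^2*y^3 + x^3*z + 6*x*y^2*z + x*z^3 - 5*x^2*y - y^3 - y*z^2 - 3*x*z + 3*y
trace(b^-1 a^-1 b a b a) = trace(b a b a b^-1) * trace(a) - trace(b a b a b^-1 a) = -x*y*z^2 + x^2*z + y^2*z + z^3 - 3*z
trace(a^-1 b a b a^-1 b^-1) = trace(b^-1 a^-1 b a b) * trace(a) - trace(b^-1 a^-1 b a b a) = x*y*z^2 - x^2*z - y^2*z - z^3 + x*y + 3*z
trace(a^-1 b a b a^-1) = trace(b a b a^-1) * trace(a) - trace(b a b) = x^2*y*z - x^3 - x*z^2 - y*z + 3*x
trace(a^-1 b a b a^-1 b^-2) = trace(a^-1 b a b a^-1 b^-1) * trace(b) - trace(a^-1 b a b a^-1) = x*y^2*z^2 - 2*x^2*y*z - y^3*z - y*z^3 + x^3 + x*y^2 + x*z^2 + 4*y*z - 3*x
trace(a^-1 b^-3 a^-1 b a b) = trace(a^-1 b a b a^-1 b^-2) * trace(b) - trace(a^-1 b a b a^-1 b^-1) = x*y^3*z^2 - 2*x^2*y^2*z - y^4*z - y^2*z^3 + x^3*y + x*y^3 + x^2*z + 5*y^2*z + z^3 - 4*x*y - 3*z
trace(a^-3 b^-3 a^-1 b a b) = trace(a^-1 b^-3 a^-1 b a b a^-1) * trace(a) - trace(a^-1 b^-3 a^-1 b a b) = x^3*y^3*z^2 - 2*x^4*y^2*z - x^2*y^4*z - x^2*y^2*z^3 + x^5*y + x^3*y^3 - x*y^3*z^2 + x^4*z + 8*x^2*y^2*z + x^2*z^3 + y^4*z + y^2*z^3 - 6*x^3*y - 2*x*y^3 - x*y*z^2 - 4*x^2*z - 5*y^2*z - z^3 + 7*x*y + 3*z
trace(a^-2 b^-3 a^-1 b a b^-1 a^-1) = trace(a^-3 b^-3 a^-1 b a) * trace(b) - trace(a^-3 b^-3 a^-1 b a b) = -x^3*y^3*z^2 + 2*x^4*y^2*z + 2*x^2*y^4*z + x^2*y^2*z^3 - x^5*y - 2*x^3*y^3 - x*y^5 - x^4*z - 8*x^2*y^2*z - x^2*z^3 - y^4*z - y^2*z^3 + 6*x^3*y + 6*x*y^3 + 2*x*y*z^2 + 4*x^2*z + 4*y^2*z + z^3 - 8*x*y - 3*z

-x^3*y^3*z^2 + 2*x^4*y^2*z + 2*x^2*y^4*z + x^2*y^2*z^3 - x^5*y - 2*x^3*y^3 - x*y^5 - x^4*z - 8*x^2*y^2*z - x^2*z^3 - y^4*z - y^2*z^3 + 6*x^3*y + 6*x*y^3 + 2*x*y*z^2 + 4*x^2*z + 4*y^2*z + z^3 - 8*x*y - 3*z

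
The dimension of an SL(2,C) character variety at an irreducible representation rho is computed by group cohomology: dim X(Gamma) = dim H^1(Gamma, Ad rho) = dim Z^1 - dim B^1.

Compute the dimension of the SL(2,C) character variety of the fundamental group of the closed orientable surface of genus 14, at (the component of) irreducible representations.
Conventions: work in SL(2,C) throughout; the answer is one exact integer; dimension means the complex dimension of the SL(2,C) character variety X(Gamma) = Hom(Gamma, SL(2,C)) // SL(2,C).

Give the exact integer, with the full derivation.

78

Gamma = pi_1(Sigma_14) = < a_1, b_1, ..., a_14, b_14 | prod [a_i, b_i] > has 2g = 28 generators and 1 relator.
Before the relator condition, cocycle space has dim 3*28 = 84.
At an irreducible rho, H^2 = coker(d_2) vanishes (Poincare duality: H^2 is dual to H^0 = invariants = 0), so d_2 is surjective onto sl_2 and dim Z^1 = 84 - 3 = 81.
Coboundaries contribute dim B^1 = 3 (injective at irreducible rho).
dim H^1 = 81 - 3 = 78 = dim X.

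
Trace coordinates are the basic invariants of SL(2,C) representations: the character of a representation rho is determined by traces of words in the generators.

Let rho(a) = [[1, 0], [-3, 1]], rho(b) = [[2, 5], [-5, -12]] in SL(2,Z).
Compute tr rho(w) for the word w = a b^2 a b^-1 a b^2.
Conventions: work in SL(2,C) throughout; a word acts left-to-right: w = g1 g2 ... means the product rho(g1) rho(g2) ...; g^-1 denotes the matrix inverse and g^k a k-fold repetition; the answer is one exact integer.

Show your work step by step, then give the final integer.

rho(a) = [[1, 0], [-3, 1]]
... * rho(b) = [[2, 5], [-5, -12]]  ->  [[2, 5], [-11, -27]]
... * rho(b) = [[2, 5], [-5, -12]]  ->  [[-21, -50], [113, 269]]
... * rho(a) = [[1, 0], [-3, 1]]  ->  [[129, -50], [-694, 269]]
... * rho(b^-1) = [[-12, -5], [5, 2]]  ->  [[-1798, -745], [9673, 4008]]
... * rho(a) = [[1, 0], [-3, 1]]  ->  [[437, -745], [-2351, 4008]]
... * rho(b) = [[2, 5], [-5, -12]]  ->  [[4599, 11125], [-24742, -59851]]
... * rho(b) = [[2, 5], [-5, -12]]  ->  [[-46427, -110505], [249771, 594502]]
tr = -46427 + 594502 = 548075

548075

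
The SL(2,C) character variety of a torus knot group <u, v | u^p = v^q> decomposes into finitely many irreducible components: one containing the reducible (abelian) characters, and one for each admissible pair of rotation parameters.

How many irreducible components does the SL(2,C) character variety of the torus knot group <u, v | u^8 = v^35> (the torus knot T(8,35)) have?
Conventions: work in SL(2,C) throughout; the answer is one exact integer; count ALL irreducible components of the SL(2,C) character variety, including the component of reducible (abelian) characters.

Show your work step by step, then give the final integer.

120

In the torus knot group T(8,35), u^8 = v^35 is central, so an irreducible representation sends it to +I or -I (Schur).
This locks tr(u) to 2*cos(pi*alpha/8), alpha in 1..7, and tr(v) to 2*cos(pi*beta/35), beta in 1..34, on each component of irreducible characters.
The two central values (-1)^alpha I and (-1)^beta I must be the same matrix, so alpha and beta share a parity.
Enumerate parity-matched pairs: 4*17 odd-odd plus 3*17 even-even gives 119.
components with irreducible characters: 119; plus the single component of reducible (abelian) characters: total 120.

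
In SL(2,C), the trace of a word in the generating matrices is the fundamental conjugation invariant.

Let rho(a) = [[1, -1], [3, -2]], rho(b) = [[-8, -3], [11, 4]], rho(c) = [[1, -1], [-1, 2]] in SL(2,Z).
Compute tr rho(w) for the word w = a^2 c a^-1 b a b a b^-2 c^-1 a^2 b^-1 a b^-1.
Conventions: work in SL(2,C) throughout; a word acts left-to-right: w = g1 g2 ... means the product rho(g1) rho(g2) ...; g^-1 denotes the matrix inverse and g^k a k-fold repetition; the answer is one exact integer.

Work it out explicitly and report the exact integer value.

-1595820911

rho(a) = [[1, -1], [3, -2]]
... * rho(a) = [[1, -1], [3, -2]]  ->  [[-2, 1], [-3, 1]]
... * rho(c) = [[1, -1], [-1, 2]]  ->  [[-3, 4], [-4, 5]]
... * rho(a^-1) = [[-2, 1], [-3, 1]]  ->  [[-6, 1], [-7, 1]]
... * rho(b) = [[-8, -3], [11, 4]]  ->  [[59, 22], [67, 25]]
... * rho(a) = [[1, -1], [3, -2]]  ->  [[125, -103], [142, -117]]
... * rho(b) = [[-8, -3], [11, 4]]  ->  [[-2133, -787], [-2423, -894]]
... * rho(a) = [[1, -1], [3, -2]]  ->  [[-4494, 3707], [-5105, 4211]]
... * rho(b^-1) = [[4, 3], [-11, -8]]  ->  [[-58753, -43138], [-66741, -49003]]
... * rho(b^-1) = [[4, 3], [-11, -8]]  ->  [[239506, 168845], [272069, 191801]]
... * rho(c^-1) = [[2, 1], [1, 1]]  ->  [[647857, 408351], [735939, 463870]]
... * rho(a) = [[1, -1], [3, -2]]  ->  [[1872910, -1464559], [2127549, -1663679]]
... * rho(a) = [[1, -1], [3, -2]]  ->  [[-2520767, 1056208], [-2863488, 1199809]]
... * rho(b^-1) = [[4, 3], [-11, -8]]  ->  [[-21701356, -16011965], [-24651851, -18188936]]
... * rho(a) = [[1, -1], [3, -2]]  ->  [[-69737251, 53725286], [-79218659, 61029723]]
... * rho(b^-1) = [[4, 3], [-11, -8]]  ->  [[-869927150, -639014041], [-988201589, -725893761]]
tr = -869927150 + -725893761 = -1595820911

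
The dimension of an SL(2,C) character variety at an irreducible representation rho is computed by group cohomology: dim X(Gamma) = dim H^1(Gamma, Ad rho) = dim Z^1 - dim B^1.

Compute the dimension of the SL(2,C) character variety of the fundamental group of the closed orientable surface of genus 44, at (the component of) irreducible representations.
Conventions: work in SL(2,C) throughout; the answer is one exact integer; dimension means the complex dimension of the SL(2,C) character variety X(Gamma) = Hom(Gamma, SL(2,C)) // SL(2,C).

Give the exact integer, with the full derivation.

The genus-44 surface group: 2g = 88 generators, one relator prod [a_i, b_i].
A cocycle assigns one sl_2 vector per generator subject to the relator condition d_2(z) = 0: dim of the unconstrained space is 3*2g = 264.
At an irreducible rho, H^2 = coker(d_2) vanishes (Poincare duality: H^2 is dual to H^0 = invariants = 0), so d_2 is surjective onto sl_2 and dim Z^1 = 264 - 3 = 261.
dim B^1 = 3 (coboundaries, injective at irreducible rho).
dim H^1 = 261 - 3 = 258 = dim X.

258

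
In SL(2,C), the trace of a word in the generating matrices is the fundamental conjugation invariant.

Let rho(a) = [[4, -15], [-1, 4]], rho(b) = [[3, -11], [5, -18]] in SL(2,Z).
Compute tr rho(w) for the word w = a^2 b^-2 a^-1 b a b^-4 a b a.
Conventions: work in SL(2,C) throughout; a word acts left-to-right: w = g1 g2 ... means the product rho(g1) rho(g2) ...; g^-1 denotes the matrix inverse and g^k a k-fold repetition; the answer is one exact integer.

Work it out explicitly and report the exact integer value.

rho(a) = [[4, -15], [-1, 4]]
... * rho(a) = [[4, -15], [-1, 4]]  ->  [[31, -120], [-8, 31]]
... * rho(b^-1) = [[-18, 11], [-5, 3]]  ->  [[42, -19], [-11, 5]]
... * rho(b^-1) = [[-18, 11], [-5, 3]]  ->  [[-661, 405], [173, -106]]
... * rho(a^-1) = [[4, 15], [1, 4]]  ->  [[-2239, -8295], [586, 2171]]
... * rho(b) = [[3, -11], [5, -18]]  ->  [[-48192, 173939], [12613, -45524]]
... * rho(a) = [[4, -15], [-1, 4]]  ->  [[-366707, 1418636], [95976, -371291]]
... * rho(b^-1) = [[-18, 11], [-5, 3]]  ->  [[-492454, 222131], [128887, -58137]]
... * rho(b^-1) = [[-18, 11], [-5, 3]]  ->  [[7753517, -4750601], [-2029281, 1243346]]
... * rho(b^-1) = [[-18, 11], [-5, 3]]  ->  [[-115810301, 71036884], [30310328, -18592053]]
... * rho(b^-1) = [[-18, 11], [-5, 3]]  ->  [[1729400998, -1060802659], [-452625639, 277637449]]
... * rho(a) = [[4, -15], [-1, 4]]  ->  [[7978406651, -30184225606], [-2088140005, 7899934381]]
... * rho(b) = [[3, -11], [5, -18]]  ->  [[-126985908077, 455553587747], [33235251890, -119229278803]]
... * rho(a) = [[4, -15], [-1, 4]]  ->  [[-963497220055, 3727002972143], [252170286363, -975445893562]]
tr = -963497220055 + -975445893562 = -1938943113617

-1938943113617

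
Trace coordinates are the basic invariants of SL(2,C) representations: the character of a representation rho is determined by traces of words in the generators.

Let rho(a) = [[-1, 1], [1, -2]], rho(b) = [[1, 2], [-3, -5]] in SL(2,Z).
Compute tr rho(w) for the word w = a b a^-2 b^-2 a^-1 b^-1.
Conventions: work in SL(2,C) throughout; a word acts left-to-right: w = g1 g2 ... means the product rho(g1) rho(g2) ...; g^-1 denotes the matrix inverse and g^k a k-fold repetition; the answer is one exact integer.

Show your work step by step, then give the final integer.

rho(a) = [[-1, 1], [1, -2]]
... * rho(b) = [[1, 2], [-3, -5]]  ->  [[-4, -7], [7, 12]]
... * rho(a^-1) = [[-2, -1], [-1, -1]]  ->  [[15, 11], [-26, -19]]
... * rho(a^-1) = [[-2, -1], [-1, -1]]  ->  [[-41, -26], [71, 45]]
... * rho(b^-1) = [[-5, -2], [3, 1]]  ->  [[127, 56], [-220, -97]]
... * rho(b^-1) = [[-5, -2], [3, 1]]  ->  [[-467, -198], [809, 343]]
... * rho(a^-1) = [[-2, -1], [-1, -1]]  ->  [[1132, 665], [-1961, -1152]]
... * rho(b^-1) = [[-5, -2], [3, 1]]  ->  [[-3665, -1599], [6349, 2770]]
tr = -3665 + 2770 = -895

-895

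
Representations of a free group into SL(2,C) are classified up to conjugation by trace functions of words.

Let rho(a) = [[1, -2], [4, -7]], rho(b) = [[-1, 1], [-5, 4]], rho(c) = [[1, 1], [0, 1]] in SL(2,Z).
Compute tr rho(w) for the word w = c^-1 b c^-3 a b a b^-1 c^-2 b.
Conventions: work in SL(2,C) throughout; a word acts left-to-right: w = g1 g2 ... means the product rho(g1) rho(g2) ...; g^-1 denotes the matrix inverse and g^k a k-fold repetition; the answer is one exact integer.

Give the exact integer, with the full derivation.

-72462

rho(c^-1) = [[1, -1], [0, 1]]
... * rho(b) = [[-1, 1], [-5, 4]]  ->  [[4, -3], [-5, 4]]
... * rho(c^-1) = [[1, -1], [0, 1]]  ->  [[4, -7], [-5, 9]]
... * rho(c^-1) = [[1, -1], [0, 1]]  ->  [[4, -11], [-5, 14]]
... * rho(c^-1) = [[1, -1], [0, 1]]  ->  [[4, -15], [-5, 19]]
... * rho(a) = [[1, -2], [4, -7]]  ->  [[-56, 97], [71, -123]]
... * rho(b) = [[-1, 1], [-5, 4]]  ->  [[-429, 332], [544, -421]]
... * rho(a) = [[1, -2], [4, -7]]  ->  [[899, -1466], [-1140, 1859]]
... * rho(b^-1) = [[4, -1], [5, -1]]  ->  [[-3734, 567], [4735, -719]]
... * rho(c^-1) = [[1, -1], [0, 1]]  ->  [[-3734, 4301], [4735, -5454]]
... * rho(c^-1) = [[1, -1], [0, 1]]  ->  [[-3734, 8035], [4735, -10189]]
... * rho(b) = [[-1, 1], [-5, 4]]  ->  [[-36441, 28406], [46210, -36021]]
tr = -36441 + -36021 = -72462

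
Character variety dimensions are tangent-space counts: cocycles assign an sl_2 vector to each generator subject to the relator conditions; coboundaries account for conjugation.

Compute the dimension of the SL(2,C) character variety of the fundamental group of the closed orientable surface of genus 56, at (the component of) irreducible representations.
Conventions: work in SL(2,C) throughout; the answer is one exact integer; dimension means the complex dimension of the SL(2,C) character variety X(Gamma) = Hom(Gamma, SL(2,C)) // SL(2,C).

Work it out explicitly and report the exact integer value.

330

pi_1 of the closed genus-56 surface has 112 generators bound by the single product-of-commutators relator.
A cocycle assigns one sl_2 vector per generator subject to the relator condition d_2(z) = 0: dim of the unconstrained space is 3*2g = 336.
H^2 = coker(d_2) is dual to H^0 = 0 at irreducible rho (Poincare duality), so d_2 is onto: dim Z^1 = 333.
Coboundaries contribute dim B^1 = 3 (injective at irreducible rho).
dim H^1 = 333 - 3 = 330 = dim X.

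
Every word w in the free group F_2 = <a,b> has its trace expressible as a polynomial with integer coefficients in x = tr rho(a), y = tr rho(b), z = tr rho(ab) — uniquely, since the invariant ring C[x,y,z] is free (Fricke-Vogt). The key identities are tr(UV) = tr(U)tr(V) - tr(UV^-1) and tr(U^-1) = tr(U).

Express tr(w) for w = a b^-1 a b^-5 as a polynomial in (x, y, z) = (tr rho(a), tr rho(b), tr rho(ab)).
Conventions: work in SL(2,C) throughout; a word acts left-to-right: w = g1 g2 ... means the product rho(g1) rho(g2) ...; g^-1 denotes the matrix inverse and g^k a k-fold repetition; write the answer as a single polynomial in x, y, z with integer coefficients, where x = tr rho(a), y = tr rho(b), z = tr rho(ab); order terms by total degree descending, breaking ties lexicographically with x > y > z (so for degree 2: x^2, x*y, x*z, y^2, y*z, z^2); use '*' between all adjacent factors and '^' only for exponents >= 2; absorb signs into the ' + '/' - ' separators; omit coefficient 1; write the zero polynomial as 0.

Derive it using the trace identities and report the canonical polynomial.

trace(a^2) = trace(a) * trace(a) - trace(1)   [square of a] = x^2 - 2
trace(a^2 b) = trace(a) * trace(b a) - trace(b)   [square of a] = x*z - y
trace(a^2 b^-1) = trace(a^2) * trace(b) - trace(a^2 b)   [inverse elimination on b] = x^2*y - x*z - y
trace(a b^-2 a) = trace(a^2 b^-1) * trace(b) - trace(a^2)   [inverse elimination on b] = x^2*y^2 - x*y*z - x^2 - y^2 + 2
trace(a b a b) = trace(b a) * trace(b a) - trace(1)   [split at a repeated b] = z^2 - 2
trace(b^-1 a b a) = trace(a b a) * trace(b) - trace(a b a b)   [inverse elimination on b] = x*y*z - y^2 - z^2 + 2
trace(a b^-2 a b) = trace(b^-1 a b a) * trace(b) - trace(b^-1 a b a b)   [inverse elimination on b] = x*y^2*z - y^3 - y*z^2 - x*z + 3*y
trace(b^-2 a b^-1 a) = trace(a b^-2 a) * trace(b) - trace(a b^-2 a b)   [inverse elimination on b] = x^2*y^3 - 2*x*y^2*z - x^2*y + y*z^2 + x*z - y
trace(b^-1 a b^-1 a) = trace(a b^-1 a) * trace(b) - trace(a b^-1 a b)   [inverse elimination on b] = x^2*y^2 - 2*x*y*z + z^2 - 2
trace(a b^-1 a b^-3) = trace(b^-2 a b^-1 a) * trace(b) - trace(b^-2 a b^-1 a b)   [inverse elimination on b] = x^2*y^4 - 2*x*y^3*z - 2*x^2*y^2 + y^2*z^2 + 3*x*y*z - y^2 - z^2 + 2
trace(a b^-1 a b^-4) = trace(a b^-1 a b^-3) * trace(b) - trace(a b^-1 a b^-2)   [inverse elimination on b] = x^2*y^5 - 2*x*y^4*z - 3*x^2*y^3 + y^3*z^2 + 5*x*y^2*z + x^2*y - y^3 - 2*y*z^2 - x*z + 3*y
trace(a b^-1 a b^-5) = trace(a b^-1 a b^-4) * trace(b) - trace(a b^-1 a b^-3)   [inverse elimination on b] = x^2*y^6 - 2*x*y^5*z - 4*x^2*y^4 + y^4*z^2 + 7*x*y^3*z + 3*x^2*y^2 - y^4 - 3*y^2*z^2 - 4*x*y*z + 4*y^2 + z^2 - 2

x^2*y^6 - 2*x*y^5*z - 4*x^2*y^4 + y^4*z^2 + 7*x*y^3*z + 3*x^2*y^2 - y^4 - 3*y^2*z^2 - 4*x*y*z + 4*y^2 + z^2 - 2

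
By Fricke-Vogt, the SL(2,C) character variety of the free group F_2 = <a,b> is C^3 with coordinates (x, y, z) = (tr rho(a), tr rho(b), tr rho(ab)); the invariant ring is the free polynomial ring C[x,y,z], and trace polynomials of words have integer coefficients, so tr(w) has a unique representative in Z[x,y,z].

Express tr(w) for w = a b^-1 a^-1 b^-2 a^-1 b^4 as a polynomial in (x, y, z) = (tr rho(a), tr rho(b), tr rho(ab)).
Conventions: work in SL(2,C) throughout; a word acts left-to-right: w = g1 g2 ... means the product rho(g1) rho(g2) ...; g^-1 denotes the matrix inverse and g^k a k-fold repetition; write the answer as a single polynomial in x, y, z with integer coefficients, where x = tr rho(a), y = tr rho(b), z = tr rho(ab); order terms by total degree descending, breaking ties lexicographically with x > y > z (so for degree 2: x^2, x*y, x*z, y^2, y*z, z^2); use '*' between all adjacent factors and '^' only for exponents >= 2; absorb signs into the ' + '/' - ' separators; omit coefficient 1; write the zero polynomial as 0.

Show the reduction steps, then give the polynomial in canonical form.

-x*y^5*z^2 + 2*x^2*y^4*z + y^6*z + y^4*z^3 - x^3*y^3 - x*y^5 + x*y^3*z^2 - 4*x^2*y^2*z - 6*y^4*z - 2*y^2*z^3 + 2*x^3*y + 6*x*y^3 + 2*x*y*z^2 + 8*y^2*z - 7*x*y - z

apply: trace(b a b) = trace(b) * trace(a b) - trace(a) = y*z - x
trace(a b^3) = trace(b) * trace(b a b) - trace(b a) = y^2*z - x*y - z
use: trace(b^4 a) = trace(b) * trace(a b^3) - trace(a b^2) = y^3*z - x*y^2 - 2*y*z + x
trace(b^2) = trace(b) * trace(b) - trace(1) = y^2 - 2
apply: trace(b^3) = trace(b) * trace(b^2) - trace(b) = y^3 - 3*y
trace(b^4) = trace(b) * trace(b^3) - trace(b^2) = y^4 - 4*y^2 + 2
trace(a b^4 a) = trace(a) * trace(b^4 a) - trace(b^4) = x*y^3*z - x^2*y^2 - y^4 - 2*x*y*z + x^2 + 4*y^2 - 2
use: trace(a b a b) = trace(b a) * trace(b a) - trace(1)   [split at repeated b] = z^2 - 2
trace(a b a) = trace(a) * trace(b a) - trace(b) = x*z - y
trace(b a b a b) = trace(b) * trace(a b a b) - trace(a b a) = y*z^2 - x*z - y
trace(b a b a b^2) = trace(b) * trace(b a b a b) - trace(b a b a) = y^2*z^2 - x*y*z - y^2 - z^2 + 2
use: trace(a b^4 a b) = trace(b) * trace(b a b a b^2) - trace(b a b a b) = y^3*z^2 - x*y^2*z - y^3 - 2*y*z^2 + x*z + 3*y
trace(b^-1 a b^4 a) = trace(a b^4 a) * trace(b) - trace(a b^4 a b) = x*y^4*z - x^2*y^3 - y^5 - y^3*z^2 - x*y^2*z + x^2*y + 5*y^3 + 2*y*z^2 - x*z - 5*y
use: trace(b^-1 a b^4 a b^-1) = trace(b^-1 a b^4 a) * trace(b) - trace(b^-1 a b^4 a b) = x*y^5*z - x^2*y^4 - y^6 - y^4*z^2 - 2*x*y^3*z + 2*x^2*y^2 + 6*y^4 + 2*y^2*z^2 + x*y*z - x^2 - 9*y^2 + 2
trace(b^4 a b^-3 a) = trace(b^-1 a b^4 a b^-1) * trace(b) - trace(b^-1 a b^4 a) = x*y^6*z - x^2*y^5 - y^7 - y^5*z^2 - 3*x*y^4*z + 3*x^2*y^3 + 7*y^5 + 3*y^3*z^2 + 2*x*y^2*z - 2*x^2*y - 14*y^3 - 2*y*z^2 + x*z + 7*y
apply: trace(b^-2 a^-1 b^4 a b^-1) = trace(b^4 a b^-3) * trace(a) - trace(b^4 a b^-3 a) = -x*y^6*z + x^2*y^5 + y^7 + y^5*z^2 + 3*x*y^4*z - 3*x^2*y^3 - 7*y^5 - 3*y^3*z^2 - 2*x*y^2*z + 2*x^2*y + 14*y^3 + 2*y*z^2 - 7*y
apply: trace(b^3 a^2) = trace(a) * trace(b^3 a) - trace(b^3) = x*y^2*z - x^2*y - y^3 - x*z + 3*y
use: trace(b^2 a^2) = trace(a) * trace(b^2 a) - trace(b^2) = x*y*z - x^2 - y^2 + 2
use: trace(a^3 b^2) = trace(a) * trace(b^2 a^2) - trace(b^2 a) = x^2*y*z - x^3 - x*y^2 - y*z + 3*x
trace(a^3 b) = trace(a) * trace(b a^2) - trace(b a) = x^2*z - x*y - z
trace(a^3 b^3) = trace(b) * trace(a^3 b^2) - trace(a^3 b) = x^2*y^2*z - x^3*y - x*y^3 - x^2*z - y^2*z + 4*x*y + z
use: trace(a b^4 a^2) = trace(b) * trace(a^3 b^3) - trace(a^3 b^2) = x^2*y^3*z - x^3*y^2 - x*y^4 - 2*x^2*y*z - y^3*z + x^3 + 5*x*y^2 + 2*y*z - 3*x
apply: trace(b a^2 b a b) = trace(a) * trace(b a b^2 a) - trace(b a b^2) = x*y*z^2 - x^2*z - y^2*z + z
use: trace(b a^2 b a) = trace(a) * trace(b a b a) - trace(b a b) = x*z^2 - y*z - x
trace(a^2 b a b^3) = trace(b) * trace(b a^2 b a b) - trace(b a^2 b a) = x*y^2*z^2 - x^2*y*z - y^3*z - x*z^2 + 2*y*z + x
trace(a b^4 a^2 b) = trace(b) * trace(a^2 b a b^3) - trace(a^2 b a b^2) = x*y^3*z^2 - x^2*y^2*z - y^4*z - 2*x*y*z^2 + x^2*z + 3*y^2*z + x*y - z
use: trace(b^4 a^2 b^-1 a) = trace(a b^4 a^2) * trace(b) - trace(a b^4 a^2 b) = x^2*y^4*z - x^3*y^3 - x*y^5 - x*y^3*z^2 - x^2*y^2*z + x^3*y + 5*x*y^3 + 2*x*y*z^2 - x^2*z - y^2*z - 4*x*y + z
apply: trace(b^-1 a^-1 b^4 a^2) = trace(b^4 a^2 b^-1) * trace(a) - trace(b^4 a^2 b^-1 a) = -x^2*y^4*z + x^3*y^3 + x*y^5 + x*y^3*z^2 + 2*x^2*y^2*z - 2*x^3*y - 6*x*y^3 - 2*x*y*z^2 + y^2*z + 7*x*y - z
apply: trace(a b^-2 a^-1 b^4 a) = trace(b^-1 a^-1 b^4 a^2) * trace(b) - trace(b^-1 a^-1 b^4 a^2 b) = -x^2*y^5*z + x^3*y^4 + x*y^6 + x*y^4*z^2 + 2*x^2*y^3*z - 2*x^3*y^2 - 6*x*y^4 - 2*x*y^2*z^2 + 8*x*y^2 + y*z - x
trace(b a b a^2 b) = trace(b) * trace(a b a^2 b) - trace(a b a^2) = x*y*z^2 - x^2*z - y^2*z + z
use: trace(b^2 a b a^2 b) = trace(b) * trace(b a b a^2 b) - trace(b a b a^2) = x*y^2*z^2 - x^2*y*z - y^3*z - x*z^2 + 2*y*z + x
trace(a b^4 a b a) = trace(b) * trace(b^2 a b a^2 b) - trace(b^2 a b a^2) = x*y^3*z^2 - x^2*y^2*z - y^4*z - 2*x*y*z^2 + x^2*z + 3*y^2*z + x*y - z
trace(a b a b a b) = trace(a b a b) * trace(a b) - trace(b a)   [split at repeated a] = z^3 - 3*z
use: trace(b a b a b a b) = trace(b) * trace(a b a b a b) - trace(a b a b a) = y*z^3 - x*z^2 - 2*y*z + x
apply: trace(b a b a b a b^2) = trace(b) * trace(b a b a b a b) - trace(b a b a b a) = y^2*z^3 - x*y*z^2 - 2*y^2*z - z^3 + x*y + 3*z
trace(a b^4 a b a b) = trace(b) * trace(b a b a b a b^2) - trace(b a b a b a b) = y^3*z^3 - x*y^2*z^2 - 2*y^3*z - 2*y*z^3 + x*y^2 + x*z^2 + 5*y*z - x
trace(b^4 a b a b^-1 a) = trace(a b^4 a b a) * trace(b) - trace(a b^4 a b a b) = x*y^4*z^2 - x^2*y^3*z - y^5*z - y^3*z^3 - x*y^2*z^2 + x^2*y*z + 5*y^3*z + 2*y*z^3 - x*z^2 - 6*y*z + x
apply: trace(a^-1 b^4 a b a b^-1) = trace(b^4 a b a b^-1) * trace(a) - trace(b^4 a b a b^-1 a) = -x*y^4*z^2 + x^2*y^3*z + y^5*z + y^3*z^3 + 2*x*y^2*z^2 - 2*x^2*y*z - 5*y^3*z - 2*y*z^3 - x*y^2 + 6*y*z + x
trace(b^4 a b) = trace(b) * trace(b a b^3) - trace(b a b^2) = y^4*z - x*y^3 - 3*y^2*z + 2*x*y + z
apply: trace(a b^-2 a^-1 b^4 a b) = trace(a^-1 b^4 a b a b^-1) * trace(b) - trace(a^-1 b^4 a b a) = -x*y^5*z^2 + x^2*y^4*z + y^6*z + y^4*z^3 + 2*x*y^3*z^2 - 2*x^2*y^2*z - 6*y^4*z - 2*y^2*z^3 + 9*y^2*z - x*y - z
apply: trace(b^-2 a^-1 b^4 a b^-1 a) = trace(a b^-2 a^-1 b^4 a) * trace(b) - trace(a b^-2 a^-1 b^4 a b) = -x^2*y^6*z + x^3*y^5 + x*y^7 + 2*x*y^5*z^2 + x^2*y^4*z - y^6*z - y^4*z^3 - 2*x^3*y^3 - 6*x*y^5 - 4*x*y^3*z^2 + 2*x^2*y^2*z + 6*y^4*z + 2*y^2*z^3 + 8*x*y^3 - 8*y^2*z + z
use: trace(a b^-1 a^-1 b^-2 a^-1 b^4) = trace(b^-2 a^-1 b^4 a b^-1) * trace(a) - trace(b^-2 a^-1 b^4 a b^-1 a) = -x*y^5*z^2 + 2*x^2*y^4*z + y^6*z + y^4*z^3 - x^3*y^3 - x*y^5 + x*y^3*z^2 - 4*x^2*y^2*z - 6*y^4*z - 2*y^2*z^3 + 2*x^3*y + 6*x*y^3 + 2*x*y*z^2 + 8*y^2*z - 7*x*y - z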